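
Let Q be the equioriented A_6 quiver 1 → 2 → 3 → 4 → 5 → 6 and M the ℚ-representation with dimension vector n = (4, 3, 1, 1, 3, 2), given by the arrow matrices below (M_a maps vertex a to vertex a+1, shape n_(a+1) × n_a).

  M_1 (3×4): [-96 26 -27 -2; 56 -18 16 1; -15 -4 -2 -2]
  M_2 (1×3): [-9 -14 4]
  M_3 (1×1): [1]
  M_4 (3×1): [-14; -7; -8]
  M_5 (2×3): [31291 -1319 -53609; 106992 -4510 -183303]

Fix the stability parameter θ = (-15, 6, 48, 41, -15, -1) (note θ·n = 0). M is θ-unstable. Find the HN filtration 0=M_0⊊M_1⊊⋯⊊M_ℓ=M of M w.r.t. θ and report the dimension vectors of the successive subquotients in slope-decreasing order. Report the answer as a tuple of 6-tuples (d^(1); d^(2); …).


Interval decomposition of M: I[1,1], I[1,2]^2, I[1,6], I[5,5], I[5,6].
HN type (ℓ=4): μ^(1)=73/4; μ^(2)=6; μ^(3)=-1; μ^(4)=-15

((0, 0, 1, 1, 1, 1); (0, 3, 0, 0, 0, 0); (0, 0, 0, 0, 0, 1); (4, 0, 0, 0, 2, 0))


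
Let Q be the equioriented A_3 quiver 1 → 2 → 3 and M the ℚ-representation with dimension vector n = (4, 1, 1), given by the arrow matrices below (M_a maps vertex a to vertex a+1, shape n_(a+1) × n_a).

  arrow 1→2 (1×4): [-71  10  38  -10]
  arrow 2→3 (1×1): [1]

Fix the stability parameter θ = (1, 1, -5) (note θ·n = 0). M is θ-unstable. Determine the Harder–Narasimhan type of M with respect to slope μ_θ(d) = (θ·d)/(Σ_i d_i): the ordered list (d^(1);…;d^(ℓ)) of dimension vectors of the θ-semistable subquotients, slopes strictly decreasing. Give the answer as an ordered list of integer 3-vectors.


Via rank(M_{q-1}∘⋯∘M_p): M ≅ I[1,1]^3, I[1,3].
μ_θ-semistable layers: μ^(1)=1; μ^(2)=-1

((3, 0, 0); (1, 1, 1))


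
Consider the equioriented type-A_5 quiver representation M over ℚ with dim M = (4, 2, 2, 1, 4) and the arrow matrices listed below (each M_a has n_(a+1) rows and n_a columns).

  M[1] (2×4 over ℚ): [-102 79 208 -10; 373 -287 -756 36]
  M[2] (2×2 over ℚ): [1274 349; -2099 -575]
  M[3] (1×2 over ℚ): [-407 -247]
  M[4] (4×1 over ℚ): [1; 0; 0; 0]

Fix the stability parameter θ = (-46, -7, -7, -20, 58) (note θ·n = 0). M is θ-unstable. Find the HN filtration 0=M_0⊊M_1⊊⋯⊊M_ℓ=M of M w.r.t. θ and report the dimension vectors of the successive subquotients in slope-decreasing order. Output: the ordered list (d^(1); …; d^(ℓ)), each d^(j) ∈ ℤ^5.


Interval decomposition of M: I[1,1]^2, I[1,3], I[1,5], I[5,5]^3.
HN type (ℓ=4): μ^(1)=58; μ^(2)=-7; μ^(3)=-34/3; μ^(4)=-46

((0, 0, 0, 0, 4); (0, 1, 1, 0, 0); (0, 1, 1, 1, 0); (4, 0, 0, 0, 0))


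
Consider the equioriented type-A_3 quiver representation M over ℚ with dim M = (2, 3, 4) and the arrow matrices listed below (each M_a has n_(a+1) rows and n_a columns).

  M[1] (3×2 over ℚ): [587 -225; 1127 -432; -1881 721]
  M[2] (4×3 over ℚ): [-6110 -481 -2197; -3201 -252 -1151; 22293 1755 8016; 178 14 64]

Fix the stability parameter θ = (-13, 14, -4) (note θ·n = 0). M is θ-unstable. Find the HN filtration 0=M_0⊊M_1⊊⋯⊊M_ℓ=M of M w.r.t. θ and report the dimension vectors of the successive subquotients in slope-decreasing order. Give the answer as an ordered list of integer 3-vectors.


Via rank(M_{q-1}∘⋯∘M_p): M ≅ I[1,2], I[1,3], I[2,3], I[3,3]^2.
μ_θ-semistable layers: μ^(1)=14; μ^(2)=5; μ^(3)=-4; μ^(4)=-13

((0, 1, 0); (0, 2, 2); (0, 0, 2); (2, 0, 0))


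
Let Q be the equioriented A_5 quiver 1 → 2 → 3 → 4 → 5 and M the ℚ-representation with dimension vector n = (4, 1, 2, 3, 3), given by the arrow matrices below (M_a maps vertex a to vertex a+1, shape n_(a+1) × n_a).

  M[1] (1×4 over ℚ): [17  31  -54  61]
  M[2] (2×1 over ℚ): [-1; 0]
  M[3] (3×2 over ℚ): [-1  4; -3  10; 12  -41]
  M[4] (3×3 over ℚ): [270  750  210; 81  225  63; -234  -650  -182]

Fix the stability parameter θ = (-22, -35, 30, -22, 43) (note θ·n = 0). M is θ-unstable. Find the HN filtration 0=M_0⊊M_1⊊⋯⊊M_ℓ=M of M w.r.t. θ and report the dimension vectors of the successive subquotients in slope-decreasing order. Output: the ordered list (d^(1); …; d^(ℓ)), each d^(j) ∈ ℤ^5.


Interval decomposition of M: I[1,1]^3, I[1,4], I[3,5], I[4,4], I[5,5]^2.
HN type (ℓ=4): μ^(1)=43; μ^(2)=4; μ^(3)=-22; μ^(4)=-57/2

((0, 0, 0, 0, 3); (0, 0, 2, 2, 0); (3, 0, 0, 1, 0); (1, 1, 0, 0, 0))


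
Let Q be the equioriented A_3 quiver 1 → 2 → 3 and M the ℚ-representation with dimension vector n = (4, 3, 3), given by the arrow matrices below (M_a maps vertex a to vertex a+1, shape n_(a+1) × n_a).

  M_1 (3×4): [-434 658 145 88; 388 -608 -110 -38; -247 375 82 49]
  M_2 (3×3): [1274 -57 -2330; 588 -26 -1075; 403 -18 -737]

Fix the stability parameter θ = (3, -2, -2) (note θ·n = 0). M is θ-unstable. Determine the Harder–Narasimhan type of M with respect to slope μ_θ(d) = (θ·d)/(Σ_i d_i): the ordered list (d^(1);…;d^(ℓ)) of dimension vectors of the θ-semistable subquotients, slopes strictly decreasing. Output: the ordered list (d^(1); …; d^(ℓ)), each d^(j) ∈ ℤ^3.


Barcode: M ≅ I[1,1], I[1,3]^3. HN layers by μ_θ (2 steps, strictly decreasing):
  μ^(1)=3; μ^(2)=-1/3

((1, 0, 0); (3, 3, 3))


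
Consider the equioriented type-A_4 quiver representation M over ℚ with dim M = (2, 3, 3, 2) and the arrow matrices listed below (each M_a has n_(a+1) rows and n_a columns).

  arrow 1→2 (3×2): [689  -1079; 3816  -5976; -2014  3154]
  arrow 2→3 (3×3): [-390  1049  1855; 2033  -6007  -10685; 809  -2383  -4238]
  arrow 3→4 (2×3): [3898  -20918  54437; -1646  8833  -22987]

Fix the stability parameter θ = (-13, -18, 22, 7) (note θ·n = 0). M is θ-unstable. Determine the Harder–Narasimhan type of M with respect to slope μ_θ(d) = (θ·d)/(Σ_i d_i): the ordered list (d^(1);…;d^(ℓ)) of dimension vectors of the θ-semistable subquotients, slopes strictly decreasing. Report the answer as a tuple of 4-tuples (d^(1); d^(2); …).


Barcode: M ≅ I[1,1], I[1,4], I[2,3], I[2,4]. HN layers by μ_θ (5 steps, strictly decreasing):
  μ^(1)=22; μ^(2)=29/2; μ^(3)=-13; μ^(4)=-31/2; μ^(5)=-18

((0, 0, 1, 0); (0, 0, 2, 2); (1, 0, 0, 0); (1, 1, 0, 0); (0, 2, 0, 0))


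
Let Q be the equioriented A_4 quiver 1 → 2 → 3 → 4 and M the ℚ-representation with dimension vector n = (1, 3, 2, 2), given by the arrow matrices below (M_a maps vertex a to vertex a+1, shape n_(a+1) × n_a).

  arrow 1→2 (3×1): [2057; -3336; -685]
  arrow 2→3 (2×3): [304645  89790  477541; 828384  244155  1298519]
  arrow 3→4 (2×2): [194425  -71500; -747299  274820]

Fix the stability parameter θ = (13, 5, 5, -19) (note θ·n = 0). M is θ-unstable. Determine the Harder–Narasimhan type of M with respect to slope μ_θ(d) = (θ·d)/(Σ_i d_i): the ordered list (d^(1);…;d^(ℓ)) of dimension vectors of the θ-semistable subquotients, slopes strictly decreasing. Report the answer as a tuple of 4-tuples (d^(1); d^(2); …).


Interval decomposition of M: I[1,3], I[2,2], I[2,4], I[4,4].
HN type (ℓ=4): μ^(1)=23/3; μ^(2)=5; μ^(3)=-3; μ^(4)=-19

((1, 1, 1, 0); (0, 1, 0, 0); (0, 1, 1, 1); (0, 0, 0, 1))


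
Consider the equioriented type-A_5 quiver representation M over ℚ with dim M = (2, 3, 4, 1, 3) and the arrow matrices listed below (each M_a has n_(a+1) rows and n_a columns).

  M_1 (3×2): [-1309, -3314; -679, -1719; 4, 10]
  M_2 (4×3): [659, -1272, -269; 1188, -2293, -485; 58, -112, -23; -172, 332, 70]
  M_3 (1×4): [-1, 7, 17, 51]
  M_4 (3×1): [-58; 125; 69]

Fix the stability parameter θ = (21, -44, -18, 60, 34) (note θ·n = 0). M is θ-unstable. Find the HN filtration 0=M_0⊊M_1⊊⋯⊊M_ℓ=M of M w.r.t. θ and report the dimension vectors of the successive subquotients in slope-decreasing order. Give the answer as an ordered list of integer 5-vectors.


Interval decomposition of M: I[1,3], I[1,5], I[2,3], I[3,3], I[5,5]^2.
HN type (ℓ=5): μ^(1)=47; μ^(2)=34; μ^(3)=-41/3; μ^(4)=-18; μ^(5)=-44

((0, 0, 0, 1, 1); (0, 0, 0, 0, 2); (2, 2, 2, 0, 0); (0, 0, 2, 0, 0); (0, 1, 0, 0, 0))


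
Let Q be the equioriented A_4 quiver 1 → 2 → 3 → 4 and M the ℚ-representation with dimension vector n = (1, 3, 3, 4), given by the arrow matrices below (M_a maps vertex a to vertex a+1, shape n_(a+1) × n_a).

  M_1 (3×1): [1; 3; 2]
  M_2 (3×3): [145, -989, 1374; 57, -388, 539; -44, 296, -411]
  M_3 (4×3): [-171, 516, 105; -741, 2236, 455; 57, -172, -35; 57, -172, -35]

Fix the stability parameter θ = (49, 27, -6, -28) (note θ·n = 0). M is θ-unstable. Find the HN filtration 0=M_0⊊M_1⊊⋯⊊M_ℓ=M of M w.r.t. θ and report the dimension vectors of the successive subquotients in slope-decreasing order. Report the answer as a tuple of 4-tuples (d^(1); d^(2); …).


Interval decomposition of M: I[1,3], I[2,3], I[2,4], I[4,4]^3.
HN type (ℓ=4): μ^(1)=70/3; μ^(2)=21/2; μ^(3)=-7/3; μ^(4)=-28

((1, 1, 1, 0); (0, 1, 1, 0); (0, 1, 1, 1); (0, 0, 0, 3))


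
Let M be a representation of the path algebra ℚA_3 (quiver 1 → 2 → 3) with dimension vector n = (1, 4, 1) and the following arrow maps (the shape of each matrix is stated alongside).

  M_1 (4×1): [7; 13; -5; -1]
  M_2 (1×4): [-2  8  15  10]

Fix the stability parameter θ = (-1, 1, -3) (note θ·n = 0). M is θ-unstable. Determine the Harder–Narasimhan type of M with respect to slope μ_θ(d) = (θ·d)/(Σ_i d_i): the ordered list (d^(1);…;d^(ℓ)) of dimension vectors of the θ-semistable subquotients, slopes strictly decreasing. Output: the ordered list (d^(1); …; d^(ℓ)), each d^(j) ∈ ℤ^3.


Barcode: M ≅ I[1,3], I[2,2]^3. HN layers by μ_θ (2 steps, strictly decreasing):
  μ^(1)=1; μ^(2)=-1

((0, 3, 0); (1, 1, 1))


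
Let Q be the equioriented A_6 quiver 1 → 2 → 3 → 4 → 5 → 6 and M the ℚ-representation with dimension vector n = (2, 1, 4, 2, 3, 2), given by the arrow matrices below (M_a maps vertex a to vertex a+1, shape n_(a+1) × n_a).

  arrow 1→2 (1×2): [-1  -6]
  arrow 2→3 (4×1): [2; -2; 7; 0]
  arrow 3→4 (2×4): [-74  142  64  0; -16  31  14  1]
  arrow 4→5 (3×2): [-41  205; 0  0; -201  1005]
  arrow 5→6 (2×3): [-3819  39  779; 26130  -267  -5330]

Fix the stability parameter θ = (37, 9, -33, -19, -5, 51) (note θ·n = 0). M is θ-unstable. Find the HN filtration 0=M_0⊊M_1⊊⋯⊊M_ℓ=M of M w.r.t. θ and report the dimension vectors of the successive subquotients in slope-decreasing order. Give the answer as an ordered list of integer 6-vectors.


Barcode: M ≅ I[1,1], I[1,5], I[3,3]^2, I[3,4], I[5,6]^2. HN layers by μ_θ (6 steps, strictly decreasing):
  μ^(1)=51; μ^(2)=37; μ^(3)=-11/5; μ^(4)=-5; μ^(5)=-19; μ^(6)=-33

((0, 0, 0, 0, 0, 2); (1, 0, 0, 0, 0, 0); (1, 1, 1, 1, 1, 0); (0, 0, 0, 0, 2, 0); (0, 0, 0, 1, 0, 0); (0, 0, 3, 0, 0, 0))


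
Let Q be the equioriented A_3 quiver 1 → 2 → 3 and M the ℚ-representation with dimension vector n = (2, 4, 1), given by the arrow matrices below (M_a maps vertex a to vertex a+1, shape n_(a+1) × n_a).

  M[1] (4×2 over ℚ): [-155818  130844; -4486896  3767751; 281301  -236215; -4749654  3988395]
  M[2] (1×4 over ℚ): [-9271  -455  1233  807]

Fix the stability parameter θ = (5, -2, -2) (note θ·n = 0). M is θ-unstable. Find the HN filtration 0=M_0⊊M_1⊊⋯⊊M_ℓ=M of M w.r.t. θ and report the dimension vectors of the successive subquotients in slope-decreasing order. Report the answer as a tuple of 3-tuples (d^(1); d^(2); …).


Via rank(M_{q-1}∘⋯∘M_p): M ≅ I[1,2], I[1,3], I[2,2]^2.
μ_θ-semistable layers: μ^(1)=3/2; μ^(2)=1/3; μ^(3)=-2

((1, 1, 0); (1, 1, 1); (0, 2, 0))


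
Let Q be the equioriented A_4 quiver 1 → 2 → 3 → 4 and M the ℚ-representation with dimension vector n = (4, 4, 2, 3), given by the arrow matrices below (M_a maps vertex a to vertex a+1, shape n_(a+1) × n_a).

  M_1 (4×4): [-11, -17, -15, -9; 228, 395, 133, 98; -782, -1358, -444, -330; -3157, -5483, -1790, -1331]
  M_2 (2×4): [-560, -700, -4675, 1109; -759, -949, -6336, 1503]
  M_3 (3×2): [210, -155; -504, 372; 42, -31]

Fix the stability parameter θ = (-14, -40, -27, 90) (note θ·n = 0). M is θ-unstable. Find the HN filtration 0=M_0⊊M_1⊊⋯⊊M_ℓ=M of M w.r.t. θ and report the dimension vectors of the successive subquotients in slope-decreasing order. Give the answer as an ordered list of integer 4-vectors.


Barcode: M ≅ I[1,1], I[1,2], I[1,3], I[1,4], I[2,2], I[4,4]^2. HN layers by μ_θ (4 steps, strictly decreasing):
  μ^(1)=90; μ^(2)=-14; μ^(3)=-27; μ^(4)=-40

((0, 0, 0, 3); (1, 0, 0, 0); (3, 3, 2, 0); (0, 1, 0, 0))


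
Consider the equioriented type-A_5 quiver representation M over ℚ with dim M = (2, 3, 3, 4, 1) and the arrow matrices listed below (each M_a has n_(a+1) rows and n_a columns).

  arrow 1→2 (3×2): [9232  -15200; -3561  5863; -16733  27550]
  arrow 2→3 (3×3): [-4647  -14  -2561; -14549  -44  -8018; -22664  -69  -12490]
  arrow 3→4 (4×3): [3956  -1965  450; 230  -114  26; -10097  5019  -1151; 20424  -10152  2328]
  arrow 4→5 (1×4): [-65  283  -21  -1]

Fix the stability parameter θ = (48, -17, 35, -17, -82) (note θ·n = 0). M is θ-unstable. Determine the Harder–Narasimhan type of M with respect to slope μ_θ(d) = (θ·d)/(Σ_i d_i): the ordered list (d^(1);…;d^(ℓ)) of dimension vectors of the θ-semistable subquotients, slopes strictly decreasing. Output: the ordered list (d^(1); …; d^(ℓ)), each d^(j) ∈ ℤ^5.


Barcode: M ≅ I[1,3], I[1,5], I[2,4], I[4,4]^2. HN layers by μ_θ (5 steps, strictly decreasing):
  μ^(1)=35; μ^(2)=31/2; μ^(3)=9; μ^(4)=-33/5; μ^(5)=-17

((0, 0, 1, 0, 0); (1, 1, 0, 0, 0); (0, 0, 1, 1, 0); (1, 1, 1, 1, 1); (0, 1, 0, 2, 0))


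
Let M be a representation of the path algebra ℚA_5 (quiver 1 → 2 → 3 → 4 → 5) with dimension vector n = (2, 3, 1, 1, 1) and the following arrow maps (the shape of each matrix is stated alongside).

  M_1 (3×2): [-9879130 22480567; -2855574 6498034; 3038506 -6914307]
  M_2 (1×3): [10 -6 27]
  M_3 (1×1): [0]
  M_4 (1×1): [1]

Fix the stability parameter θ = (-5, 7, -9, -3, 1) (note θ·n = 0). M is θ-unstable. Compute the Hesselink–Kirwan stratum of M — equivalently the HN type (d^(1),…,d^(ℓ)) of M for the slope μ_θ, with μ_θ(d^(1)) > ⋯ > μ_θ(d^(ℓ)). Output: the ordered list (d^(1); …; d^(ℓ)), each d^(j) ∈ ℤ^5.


Via rank(M_{q-1}∘⋯∘M_p): M ≅ I[1,2], I[1,3], I[2,2], I[4,5].
μ_θ-semistable layers: μ^(1)=7; μ^(2)=1; μ^(3)=-1; μ^(4)=-3; μ^(5)=-5

((0, 2, 0, 0, 0); (0, 0, 0, 0, 1); (0, 1, 1, 0, 0); (0, 0, 0, 1, 0); (2, 0, 0, 0, 0))


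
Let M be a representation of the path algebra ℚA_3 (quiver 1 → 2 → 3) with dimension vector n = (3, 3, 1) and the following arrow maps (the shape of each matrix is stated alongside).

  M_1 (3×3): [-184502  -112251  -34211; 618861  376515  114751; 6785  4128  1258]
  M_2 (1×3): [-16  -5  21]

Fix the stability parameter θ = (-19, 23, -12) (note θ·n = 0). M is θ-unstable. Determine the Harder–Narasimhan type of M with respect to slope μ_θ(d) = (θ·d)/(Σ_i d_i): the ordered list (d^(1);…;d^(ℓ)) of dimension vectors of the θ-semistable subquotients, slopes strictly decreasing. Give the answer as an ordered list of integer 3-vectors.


Interval decomposition of M: I[1,2]^2, I[1,3].
HN type (ℓ=3): μ^(1)=23; μ^(2)=11/2; μ^(3)=-19

((0, 2, 0); (0, 1, 1); (3, 0, 0))


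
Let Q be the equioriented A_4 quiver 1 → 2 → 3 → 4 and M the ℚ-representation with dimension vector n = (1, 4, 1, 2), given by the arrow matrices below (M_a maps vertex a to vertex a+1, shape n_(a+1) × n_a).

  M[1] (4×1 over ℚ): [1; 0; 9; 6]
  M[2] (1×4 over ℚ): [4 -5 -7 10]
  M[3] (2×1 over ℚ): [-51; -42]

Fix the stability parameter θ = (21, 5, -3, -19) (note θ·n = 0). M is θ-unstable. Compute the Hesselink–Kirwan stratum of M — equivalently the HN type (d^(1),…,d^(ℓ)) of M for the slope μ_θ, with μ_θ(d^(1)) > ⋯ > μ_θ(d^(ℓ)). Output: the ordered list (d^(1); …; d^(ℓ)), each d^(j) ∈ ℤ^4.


Interval decomposition of M: I[1,4], I[2,2]^3, I[4,4].
HN type (ℓ=3): μ^(1)=5; μ^(2)=1; μ^(3)=-19

((0, 3, 0, 0); (1, 1, 1, 1); (0, 0, 0, 1))


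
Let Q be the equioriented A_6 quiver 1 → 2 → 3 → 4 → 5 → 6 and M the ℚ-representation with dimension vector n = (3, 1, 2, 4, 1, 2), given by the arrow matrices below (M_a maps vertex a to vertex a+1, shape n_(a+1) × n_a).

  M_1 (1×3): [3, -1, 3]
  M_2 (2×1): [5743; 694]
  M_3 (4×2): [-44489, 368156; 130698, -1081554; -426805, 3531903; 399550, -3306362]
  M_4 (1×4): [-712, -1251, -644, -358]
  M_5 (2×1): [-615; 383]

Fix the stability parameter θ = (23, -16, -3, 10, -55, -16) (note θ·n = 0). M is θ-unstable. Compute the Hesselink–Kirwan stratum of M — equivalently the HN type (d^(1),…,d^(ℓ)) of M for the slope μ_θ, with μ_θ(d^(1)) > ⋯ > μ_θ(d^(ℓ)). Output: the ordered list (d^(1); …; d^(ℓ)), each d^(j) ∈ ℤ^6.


Via rank(M_{q-1}∘⋯∘M_p): M ≅ I[1,1]^2, I[1,6], I[3,4], I[4,4]^2, I[6,6].
μ_θ-semistable layers: μ^(1)=23; μ^(2)=10; μ^(3)=-3; μ^(4)=-19/2; μ^(5)=-16

((2, 0, 0, 0, 0, 0); (0, 0, 0, 3, 0, 0); (0, 0, 1, 0, 0, 0); (1, 1, 1, 1, 1, 1); (0, 0, 0, 0, 0, 1))


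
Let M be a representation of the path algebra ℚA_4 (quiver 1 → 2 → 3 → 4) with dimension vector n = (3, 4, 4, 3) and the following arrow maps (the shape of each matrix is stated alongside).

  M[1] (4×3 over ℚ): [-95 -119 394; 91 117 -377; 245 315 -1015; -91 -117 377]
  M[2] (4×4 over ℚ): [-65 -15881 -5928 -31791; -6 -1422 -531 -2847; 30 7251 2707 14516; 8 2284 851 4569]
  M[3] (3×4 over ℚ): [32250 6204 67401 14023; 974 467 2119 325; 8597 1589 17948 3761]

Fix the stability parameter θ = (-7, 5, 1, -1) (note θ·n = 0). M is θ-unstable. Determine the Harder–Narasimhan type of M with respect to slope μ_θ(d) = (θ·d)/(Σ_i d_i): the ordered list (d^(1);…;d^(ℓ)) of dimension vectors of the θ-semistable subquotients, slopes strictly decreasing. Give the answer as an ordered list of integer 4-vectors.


Interval decomposition of M: I[1,1], I[1,2], I[1,4], I[2,4]^2, I[3,3].
HN type (ℓ=4): μ^(1)=5; μ^(2)=5/3; μ^(3)=1; μ^(4)=-7

((0, 1, 0, 0); (0, 3, 3, 3); (0, 0, 1, 0); (3, 0, 0, 0))


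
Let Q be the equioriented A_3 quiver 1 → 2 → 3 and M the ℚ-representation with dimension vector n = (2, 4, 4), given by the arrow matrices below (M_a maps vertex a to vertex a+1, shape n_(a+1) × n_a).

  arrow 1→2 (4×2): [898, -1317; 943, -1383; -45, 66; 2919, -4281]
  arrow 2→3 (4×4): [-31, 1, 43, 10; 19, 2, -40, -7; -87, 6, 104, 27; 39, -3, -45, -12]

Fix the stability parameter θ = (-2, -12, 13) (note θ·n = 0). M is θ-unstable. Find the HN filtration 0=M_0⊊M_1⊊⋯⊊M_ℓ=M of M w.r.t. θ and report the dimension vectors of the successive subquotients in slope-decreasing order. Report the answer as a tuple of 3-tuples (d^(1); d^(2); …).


Interval decomposition of M: I[1,2], I[1,3], I[2,2], I[2,3], I[3,3]^2.
HN type (ℓ=3): μ^(1)=13; μ^(2)=-7; μ^(3)=-12

((0, 0, 4); (2, 2, 0); (0, 2, 0))


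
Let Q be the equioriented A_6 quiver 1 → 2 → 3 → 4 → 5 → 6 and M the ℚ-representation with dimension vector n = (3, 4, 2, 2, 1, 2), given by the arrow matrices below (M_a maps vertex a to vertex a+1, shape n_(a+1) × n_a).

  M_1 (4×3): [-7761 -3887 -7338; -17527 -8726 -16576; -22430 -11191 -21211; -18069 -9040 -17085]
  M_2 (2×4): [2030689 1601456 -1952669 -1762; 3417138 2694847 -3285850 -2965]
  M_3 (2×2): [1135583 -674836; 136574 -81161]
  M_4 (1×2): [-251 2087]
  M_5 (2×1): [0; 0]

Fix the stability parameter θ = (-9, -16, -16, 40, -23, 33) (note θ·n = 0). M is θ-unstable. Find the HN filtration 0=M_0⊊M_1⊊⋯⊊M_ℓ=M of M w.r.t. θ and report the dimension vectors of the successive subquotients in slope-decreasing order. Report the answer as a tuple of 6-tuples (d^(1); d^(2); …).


Barcode: M ≅ I[1,2], I[1,4], I[1,5], I[2,2], I[6,6]^2. HN layers by μ_θ (6 steps, strictly decreasing):
  μ^(1)=40; μ^(2)=33; μ^(3)=17/2; μ^(4)=-25/2; μ^(5)=-41/3; μ^(6)=-16

((0, 0, 0, 1, 0, 0); (0, 0, 0, 0, 0, 2); (0, 0, 0, 1, 1, 0); (1, 1, 0, 0, 0, 0); (2, 2, 2, 0, 0, 0); (0, 1, 0, 0, 0, 0))


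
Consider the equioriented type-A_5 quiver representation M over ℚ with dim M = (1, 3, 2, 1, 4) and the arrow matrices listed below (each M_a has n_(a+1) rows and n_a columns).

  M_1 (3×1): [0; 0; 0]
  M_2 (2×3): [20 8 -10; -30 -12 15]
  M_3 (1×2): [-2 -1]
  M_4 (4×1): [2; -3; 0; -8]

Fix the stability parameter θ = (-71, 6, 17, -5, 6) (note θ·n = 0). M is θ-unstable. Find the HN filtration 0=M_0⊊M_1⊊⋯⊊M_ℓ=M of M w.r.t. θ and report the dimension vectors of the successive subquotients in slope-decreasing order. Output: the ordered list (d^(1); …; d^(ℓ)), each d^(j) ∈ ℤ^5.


Barcode: M ≅ I[1,1], I[2,2]^2, I[2,5], I[3,3], I[5,5]^3. HN layers by μ_θ (3 steps, strictly decreasing):
  μ^(1)=17; μ^(2)=6; μ^(3)=-71

((0, 0, 1, 0, 0); (0, 3, 1, 1, 4); (1, 0, 0, 0, 0))


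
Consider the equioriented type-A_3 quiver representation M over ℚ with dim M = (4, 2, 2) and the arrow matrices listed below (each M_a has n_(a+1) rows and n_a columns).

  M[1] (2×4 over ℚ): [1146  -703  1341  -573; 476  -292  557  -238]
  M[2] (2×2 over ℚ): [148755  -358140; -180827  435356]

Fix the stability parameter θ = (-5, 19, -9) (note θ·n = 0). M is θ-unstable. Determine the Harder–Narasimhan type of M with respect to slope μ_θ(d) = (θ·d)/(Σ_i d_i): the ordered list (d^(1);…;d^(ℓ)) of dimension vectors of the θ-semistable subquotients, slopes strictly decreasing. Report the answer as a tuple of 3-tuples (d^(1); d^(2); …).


Via rank(M_{q-1}∘⋯∘M_p): M ≅ I[1,1]^2, I[1,2], I[1,3], I[3,3].
μ_θ-semistable layers: μ^(1)=19; μ^(2)=5; μ^(3)=-5; μ^(4)=-9

((0, 1, 0); (0, 1, 1); (4, 0, 0); (0, 0, 1))


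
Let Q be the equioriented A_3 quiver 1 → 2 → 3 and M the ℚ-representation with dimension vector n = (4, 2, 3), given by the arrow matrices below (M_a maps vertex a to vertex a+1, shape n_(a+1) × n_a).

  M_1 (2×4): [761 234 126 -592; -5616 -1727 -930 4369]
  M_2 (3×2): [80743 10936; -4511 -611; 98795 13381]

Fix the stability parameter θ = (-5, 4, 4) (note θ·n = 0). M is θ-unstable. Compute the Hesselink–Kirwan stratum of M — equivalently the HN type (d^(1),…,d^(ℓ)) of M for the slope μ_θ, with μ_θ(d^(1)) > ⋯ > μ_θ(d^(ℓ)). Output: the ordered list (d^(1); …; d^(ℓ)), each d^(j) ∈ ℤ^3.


Interval decomposition of M: I[1,1]^2, I[1,3]^2, I[3,3].
HN type (ℓ=2): μ^(1)=4; μ^(2)=-5

((0, 2, 3); (4, 0, 0))


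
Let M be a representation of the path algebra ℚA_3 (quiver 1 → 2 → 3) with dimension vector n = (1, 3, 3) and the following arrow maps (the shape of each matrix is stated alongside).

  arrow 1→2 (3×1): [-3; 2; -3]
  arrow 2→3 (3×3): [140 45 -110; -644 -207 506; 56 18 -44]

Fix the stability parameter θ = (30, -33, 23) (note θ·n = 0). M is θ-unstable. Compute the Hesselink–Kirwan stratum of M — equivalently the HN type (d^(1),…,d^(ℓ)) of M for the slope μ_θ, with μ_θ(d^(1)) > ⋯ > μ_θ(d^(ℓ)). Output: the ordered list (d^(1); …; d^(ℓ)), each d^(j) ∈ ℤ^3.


Barcode: M ≅ I[1,2], I[2,2], I[2,3], I[3,3]^2. HN layers by μ_θ (3 steps, strictly decreasing):
  μ^(1)=23; μ^(2)=-3/2; μ^(3)=-33

((0, 0, 3); (1, 1, 0); (0, 2, 0))


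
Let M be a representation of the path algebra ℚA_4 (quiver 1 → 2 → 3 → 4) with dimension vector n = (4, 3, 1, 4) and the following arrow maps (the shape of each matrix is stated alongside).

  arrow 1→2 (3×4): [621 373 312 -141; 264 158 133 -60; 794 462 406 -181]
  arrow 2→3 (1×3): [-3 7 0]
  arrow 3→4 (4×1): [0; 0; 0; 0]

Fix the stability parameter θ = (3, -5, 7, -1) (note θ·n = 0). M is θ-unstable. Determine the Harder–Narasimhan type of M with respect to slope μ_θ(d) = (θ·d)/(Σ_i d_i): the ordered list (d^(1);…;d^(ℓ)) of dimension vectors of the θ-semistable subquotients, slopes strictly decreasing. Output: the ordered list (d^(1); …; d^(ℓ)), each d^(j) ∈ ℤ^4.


Interval decomposition of M: I[1,1], I[1,2]^2, I[1,3], I[4,4]^4.
HN type (ℓ=3): μ^(1)=7; μ^(2)=3; μ^(3)=-1

((0, 0, 1, 0); (1, 0, 0, 0); (3, 3, 0, 4))


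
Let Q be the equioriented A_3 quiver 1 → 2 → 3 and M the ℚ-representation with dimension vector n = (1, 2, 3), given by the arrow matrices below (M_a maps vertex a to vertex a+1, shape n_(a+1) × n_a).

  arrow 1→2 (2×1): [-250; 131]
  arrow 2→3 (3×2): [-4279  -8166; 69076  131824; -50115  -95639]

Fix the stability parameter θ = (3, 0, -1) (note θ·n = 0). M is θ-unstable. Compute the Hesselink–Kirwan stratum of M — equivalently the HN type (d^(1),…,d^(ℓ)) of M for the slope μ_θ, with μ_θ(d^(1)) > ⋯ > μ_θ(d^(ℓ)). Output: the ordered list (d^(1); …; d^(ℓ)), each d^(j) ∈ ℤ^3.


Interval decomposition of M: I[1,3], I[2,3], I[3,3].
HN type (ℓ=3): μ^(1)=2/3; μ^(2)=-1/2; μ^(3)=-1

((1, 1, 1); (0, 1, 1); (0, 0, 1))


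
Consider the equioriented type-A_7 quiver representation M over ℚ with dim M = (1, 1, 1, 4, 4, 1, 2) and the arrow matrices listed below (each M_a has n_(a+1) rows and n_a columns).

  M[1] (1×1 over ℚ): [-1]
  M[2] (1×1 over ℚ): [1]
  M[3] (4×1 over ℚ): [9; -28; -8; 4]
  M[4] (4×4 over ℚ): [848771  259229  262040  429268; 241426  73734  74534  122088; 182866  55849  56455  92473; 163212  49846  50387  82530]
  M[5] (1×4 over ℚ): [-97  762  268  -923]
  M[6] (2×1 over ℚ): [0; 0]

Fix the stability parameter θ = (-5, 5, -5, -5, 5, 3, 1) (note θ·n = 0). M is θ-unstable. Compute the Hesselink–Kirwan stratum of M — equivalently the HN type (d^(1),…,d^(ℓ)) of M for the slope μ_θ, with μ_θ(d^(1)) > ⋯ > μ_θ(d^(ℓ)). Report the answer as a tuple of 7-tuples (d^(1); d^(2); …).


Via rank(M_{q-1}∘⋯∘M_p): M ≅ I[1,6], I[4,4], I[4,5]^2, I[5,5], I[7,7]^2.
μ_θ-semistable layers: μ^(1)=5; μ^(2)=4; μ^(3)=1; μ^(4)=-5/3; μ^(5)=-5

((0, 0, 0, 0, 3, 0, 0); (0, 0, 0, 0, 1, 1, 0); (0, 0, 0, 0, 0, 0, 2); (0, 1, 1, 1, 0, 0, 0); (1, 0, 0, 3, 0, 0, 0))


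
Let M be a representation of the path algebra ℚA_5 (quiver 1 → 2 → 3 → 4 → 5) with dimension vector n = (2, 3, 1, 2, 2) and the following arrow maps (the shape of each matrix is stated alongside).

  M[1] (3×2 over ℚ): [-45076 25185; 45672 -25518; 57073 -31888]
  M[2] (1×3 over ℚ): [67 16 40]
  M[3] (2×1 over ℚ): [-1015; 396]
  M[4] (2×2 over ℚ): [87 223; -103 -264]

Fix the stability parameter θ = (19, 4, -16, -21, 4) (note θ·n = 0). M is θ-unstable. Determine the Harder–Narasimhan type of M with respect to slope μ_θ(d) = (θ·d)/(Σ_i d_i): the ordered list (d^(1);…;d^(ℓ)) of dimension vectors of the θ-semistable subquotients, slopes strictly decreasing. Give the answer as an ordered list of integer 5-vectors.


Via rank(M_{q-1}∘⋯∘M_p): M ≅ I[1,2], I[1,5], I[2,2], I[4,5].
μ_θ-semistable layers: μ^(1)=23/2; μ^(2)=4; μ^(3)=-7/2; μ^(4)=-21

((1, 1, 0, 0, 0); (0, 1, 0, 0, 2); (1, 1, 1, 1, 0); (0, 0, 0, 1, 0))


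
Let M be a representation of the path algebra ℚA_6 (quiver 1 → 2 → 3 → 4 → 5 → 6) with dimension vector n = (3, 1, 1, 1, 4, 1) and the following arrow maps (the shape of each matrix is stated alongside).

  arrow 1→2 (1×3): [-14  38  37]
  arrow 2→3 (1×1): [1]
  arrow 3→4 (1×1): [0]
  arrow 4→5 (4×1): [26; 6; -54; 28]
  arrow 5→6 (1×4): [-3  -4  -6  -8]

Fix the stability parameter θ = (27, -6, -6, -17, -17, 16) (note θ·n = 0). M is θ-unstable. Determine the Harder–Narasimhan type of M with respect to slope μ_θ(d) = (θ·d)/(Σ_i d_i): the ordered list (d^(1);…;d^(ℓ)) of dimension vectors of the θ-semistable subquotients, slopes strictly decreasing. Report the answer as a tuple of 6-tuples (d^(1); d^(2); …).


Interval decomposition of M: I[1,1]^2, I[1,3], I[4,6], I[5,5]^3.
HN type (ℓ=4): μ^(1)=27; μ^(2)=16; μ^(3)=5; μ^(4)=-17

((2, 0, 0, 0, 0, 0); (0, 0, 0, 0, 0, 1); (1, 1, 1, 0, 0, 0); (0, 0, 0, 1, 4, 0))


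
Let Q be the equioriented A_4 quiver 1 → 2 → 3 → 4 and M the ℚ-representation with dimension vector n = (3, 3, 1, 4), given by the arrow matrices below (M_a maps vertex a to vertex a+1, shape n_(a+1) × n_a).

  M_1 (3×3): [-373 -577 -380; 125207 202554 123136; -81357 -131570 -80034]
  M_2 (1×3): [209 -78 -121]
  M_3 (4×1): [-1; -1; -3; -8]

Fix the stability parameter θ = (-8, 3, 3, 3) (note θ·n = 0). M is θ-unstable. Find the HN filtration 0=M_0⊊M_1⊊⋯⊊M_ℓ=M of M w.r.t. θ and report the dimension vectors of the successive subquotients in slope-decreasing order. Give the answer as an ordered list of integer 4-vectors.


Interval decomposition of M: I[1,2]^2, I[1,4], I[4,4]^3.
HN type (ℓ=2): μ^(1)=3; μ^(2)=-8

((0, 3, 1, 4); (3, 0, 0, 0))


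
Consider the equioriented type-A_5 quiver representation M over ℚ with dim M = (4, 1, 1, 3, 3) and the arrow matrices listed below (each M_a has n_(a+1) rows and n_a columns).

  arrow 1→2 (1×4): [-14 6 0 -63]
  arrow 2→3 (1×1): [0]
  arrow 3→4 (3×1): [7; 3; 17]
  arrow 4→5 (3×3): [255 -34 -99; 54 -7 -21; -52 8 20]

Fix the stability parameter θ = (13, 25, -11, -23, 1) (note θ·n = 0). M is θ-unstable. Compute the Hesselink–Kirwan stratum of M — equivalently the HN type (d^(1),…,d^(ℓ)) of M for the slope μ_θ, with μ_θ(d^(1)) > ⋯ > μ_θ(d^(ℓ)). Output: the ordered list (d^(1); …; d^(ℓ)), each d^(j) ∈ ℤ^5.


Barcode: M ≅ I[1,1]^3, I[1,2], I[3,4], I[4,5]^2, I[5,5]. HN layers by μ_θ (5 steps, strictly decreasing):
  μ^(1)=25; μ^(2)=13; μ^(3)=1; μ^(4)=-17; μ^(5)=-23

((0, 1, 0, 0, 0); (4, 0, 0, 0, 0); (0, 0, 0, 0, 3); (0, 0, 1, 1, 0); (0, 0, 0, 2, 0))


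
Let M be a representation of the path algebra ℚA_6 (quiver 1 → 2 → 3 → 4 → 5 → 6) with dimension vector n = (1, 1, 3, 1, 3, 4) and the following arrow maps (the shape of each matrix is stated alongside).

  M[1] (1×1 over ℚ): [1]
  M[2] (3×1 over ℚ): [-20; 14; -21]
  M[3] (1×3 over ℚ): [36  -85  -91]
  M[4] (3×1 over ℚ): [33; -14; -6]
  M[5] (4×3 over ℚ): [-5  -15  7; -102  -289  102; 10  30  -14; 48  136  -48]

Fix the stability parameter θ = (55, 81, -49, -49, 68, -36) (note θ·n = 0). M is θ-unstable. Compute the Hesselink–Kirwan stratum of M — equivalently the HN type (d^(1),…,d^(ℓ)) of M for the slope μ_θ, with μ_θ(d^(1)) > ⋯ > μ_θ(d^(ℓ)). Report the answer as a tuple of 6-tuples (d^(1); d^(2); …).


Via rank(M_{q-1}∘⋯∘M_p): M ≅ I[1,6], I[3,3]^2, I[5,5], I[5,6], I[6,6]^2.
μ_θ-semistable layers: μ^(1)=68; μ^(2)=16; μ^(3)=19/2; μ^(4)=-36; μ^(5)=-49

((0, 0, 0, 0, 1, 0); (0, 0, 0, 0, 2, 2); (1, 1, 1, 1, 0, 0); (0, 0, 0, 0, 0, 2); (0, 0, 2, 0, 0, 0))


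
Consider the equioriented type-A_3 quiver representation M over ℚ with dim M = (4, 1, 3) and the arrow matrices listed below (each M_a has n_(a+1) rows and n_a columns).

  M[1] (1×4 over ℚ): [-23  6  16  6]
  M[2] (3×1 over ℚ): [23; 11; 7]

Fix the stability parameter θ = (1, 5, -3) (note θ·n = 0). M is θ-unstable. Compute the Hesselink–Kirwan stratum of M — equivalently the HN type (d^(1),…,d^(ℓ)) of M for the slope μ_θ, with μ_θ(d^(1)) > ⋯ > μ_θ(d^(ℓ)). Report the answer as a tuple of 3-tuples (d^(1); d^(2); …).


Interval decomposition of M: I[1,1]^3, I[1,3], I[3,3]^2.
HN type (ℓ=2): μ^(1)=1; μ^(2)=-3

((4, 1, 1); (0, 0, 2))


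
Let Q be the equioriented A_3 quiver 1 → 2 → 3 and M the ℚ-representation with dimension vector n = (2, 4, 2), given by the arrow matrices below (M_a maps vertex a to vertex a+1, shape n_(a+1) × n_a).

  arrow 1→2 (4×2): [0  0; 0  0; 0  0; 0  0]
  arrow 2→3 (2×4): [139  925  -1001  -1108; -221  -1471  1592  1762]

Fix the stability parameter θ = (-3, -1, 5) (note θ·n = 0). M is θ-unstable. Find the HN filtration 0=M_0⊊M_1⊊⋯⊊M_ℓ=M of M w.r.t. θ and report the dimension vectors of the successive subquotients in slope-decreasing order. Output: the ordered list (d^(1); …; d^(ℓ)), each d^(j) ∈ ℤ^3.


Via rank(M_{q-1}∘⋯∘M_p): M ≅ I[1,1]^2, I[2,2]^2, I[2,3]^2.
μ_θ-semistable layers: μ^(1)=5; μ^(2)=-1; μ^(3)=-3

((0, 0, 2); (0, 4, 0); (2, 0, 0))


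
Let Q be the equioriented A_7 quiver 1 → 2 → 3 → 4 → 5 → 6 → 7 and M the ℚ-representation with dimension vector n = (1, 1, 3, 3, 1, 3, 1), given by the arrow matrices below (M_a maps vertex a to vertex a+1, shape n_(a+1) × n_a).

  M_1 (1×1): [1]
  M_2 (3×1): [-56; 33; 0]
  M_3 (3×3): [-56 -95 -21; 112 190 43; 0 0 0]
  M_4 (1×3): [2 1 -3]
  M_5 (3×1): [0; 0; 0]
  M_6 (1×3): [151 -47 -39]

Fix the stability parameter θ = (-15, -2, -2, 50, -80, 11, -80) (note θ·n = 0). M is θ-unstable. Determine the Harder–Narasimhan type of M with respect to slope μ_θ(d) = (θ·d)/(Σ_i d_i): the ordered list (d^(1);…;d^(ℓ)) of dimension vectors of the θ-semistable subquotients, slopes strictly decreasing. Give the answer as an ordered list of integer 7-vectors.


Barcode: M ≅ I[1,4], I[3,3], I[3,5], I[4,4], I[6,6]^2, I[6,7]. HN layers by μ_θ (6 steps, strictly decreasing):
  μ^(1)=50; μ^(2)=11; μ^(3)=-2; μ^(4)=-32/3; μ^(5)=-15; μ^(6)=-69/2

((0, 0, 0, 2, 0, 0, 0); (0, 0, 0, 0, 0, 2, 0); (0, 1, 2, 0, 0, 0, 0); (0, 0, 1, 1, 1, 0, 0); (1, 0, 0, 0, 0, 0, 0); (0, 0, 0, 0, 0, 1, 1))


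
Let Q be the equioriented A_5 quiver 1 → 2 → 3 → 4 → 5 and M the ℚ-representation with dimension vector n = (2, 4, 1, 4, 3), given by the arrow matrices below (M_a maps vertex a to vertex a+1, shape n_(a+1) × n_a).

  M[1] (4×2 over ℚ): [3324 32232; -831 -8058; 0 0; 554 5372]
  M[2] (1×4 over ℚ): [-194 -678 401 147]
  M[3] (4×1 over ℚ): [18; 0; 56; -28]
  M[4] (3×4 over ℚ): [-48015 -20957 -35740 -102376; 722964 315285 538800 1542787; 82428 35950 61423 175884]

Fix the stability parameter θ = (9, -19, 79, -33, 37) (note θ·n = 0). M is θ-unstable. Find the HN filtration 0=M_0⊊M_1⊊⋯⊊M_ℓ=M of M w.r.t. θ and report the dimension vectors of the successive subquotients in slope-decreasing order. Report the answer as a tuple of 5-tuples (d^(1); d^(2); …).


Barcode: M ≅ I[1,1], I[1,2], I[2,2]^2, I[2,5], I[4,4], I[4,5]^2. HN layers by μ_θ (6 steps, strictly decreasing):
  μ^(1)=37; μ^(2)=23; μ^(3)=9; μ^(4)=-5; μ^(5)=-19; μ^(6)=-33

((0, 0, 0, 0, 3); (0, 0, 1, 1, 0); (1, 0, 0, 0, 0); (1, 1, 0, 0, 0); (0, 3, 0, 0, 0); (0, 0, 0, 3, 0))


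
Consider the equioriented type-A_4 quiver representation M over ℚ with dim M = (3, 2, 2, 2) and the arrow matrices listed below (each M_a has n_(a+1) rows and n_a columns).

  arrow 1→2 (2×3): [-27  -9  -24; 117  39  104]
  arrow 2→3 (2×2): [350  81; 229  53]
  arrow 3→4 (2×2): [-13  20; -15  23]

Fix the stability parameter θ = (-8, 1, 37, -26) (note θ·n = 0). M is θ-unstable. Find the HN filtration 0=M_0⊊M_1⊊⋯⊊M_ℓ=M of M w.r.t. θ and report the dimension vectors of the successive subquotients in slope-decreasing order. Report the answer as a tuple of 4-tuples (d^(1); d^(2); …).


Interval decomposition of M: I[1,1]^2, I[1,4], I[2,4].
HN type (ℓ=3): μ^(1)=11/2; μ^(2)=1; μ^(3)=-8

((0, 0, 2, 2); (0, 2, 0, 0); (3, 0, 0, 0))


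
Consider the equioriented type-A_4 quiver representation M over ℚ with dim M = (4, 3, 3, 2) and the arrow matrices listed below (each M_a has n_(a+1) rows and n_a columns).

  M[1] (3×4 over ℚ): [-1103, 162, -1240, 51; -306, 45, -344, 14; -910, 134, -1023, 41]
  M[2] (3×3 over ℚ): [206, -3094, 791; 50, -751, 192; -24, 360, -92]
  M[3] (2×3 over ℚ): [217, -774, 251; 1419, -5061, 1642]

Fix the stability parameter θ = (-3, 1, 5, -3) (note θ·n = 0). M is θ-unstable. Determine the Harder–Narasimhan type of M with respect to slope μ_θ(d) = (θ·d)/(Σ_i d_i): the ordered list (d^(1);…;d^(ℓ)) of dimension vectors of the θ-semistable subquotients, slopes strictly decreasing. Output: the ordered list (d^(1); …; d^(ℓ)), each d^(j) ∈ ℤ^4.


Barcode: M ≅ I[1,1], I[1,2], I[1,4]^2, I[3,3]. HN layers by μ_θ (3 steps, strictly decreasing):
  μ^(1)=5; μ^(2)=1; μ^(3)=-3

((0, 0, 1, 0); (0, 3, 2, 2); (4, 0, 0, 0))


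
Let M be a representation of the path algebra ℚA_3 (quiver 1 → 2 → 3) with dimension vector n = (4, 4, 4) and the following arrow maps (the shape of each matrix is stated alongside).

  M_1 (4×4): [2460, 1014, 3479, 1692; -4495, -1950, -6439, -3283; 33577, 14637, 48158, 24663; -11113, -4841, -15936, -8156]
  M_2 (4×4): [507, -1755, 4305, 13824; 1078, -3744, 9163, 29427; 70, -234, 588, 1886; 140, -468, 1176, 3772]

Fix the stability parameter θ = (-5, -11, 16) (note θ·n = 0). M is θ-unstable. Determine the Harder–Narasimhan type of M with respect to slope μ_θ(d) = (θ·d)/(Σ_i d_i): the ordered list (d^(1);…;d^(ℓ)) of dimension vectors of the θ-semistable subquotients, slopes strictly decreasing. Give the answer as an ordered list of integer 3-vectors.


Via rank(M_{q-1}∘⋯∘M_p): M ≅ I[1,2]^2, I[1,3]^2, I[3,3]^2.
μ_θ-semistable layers: μ^(1)=16; μ^(2)=-8

((0, 0, 4); (4, 4, 0))


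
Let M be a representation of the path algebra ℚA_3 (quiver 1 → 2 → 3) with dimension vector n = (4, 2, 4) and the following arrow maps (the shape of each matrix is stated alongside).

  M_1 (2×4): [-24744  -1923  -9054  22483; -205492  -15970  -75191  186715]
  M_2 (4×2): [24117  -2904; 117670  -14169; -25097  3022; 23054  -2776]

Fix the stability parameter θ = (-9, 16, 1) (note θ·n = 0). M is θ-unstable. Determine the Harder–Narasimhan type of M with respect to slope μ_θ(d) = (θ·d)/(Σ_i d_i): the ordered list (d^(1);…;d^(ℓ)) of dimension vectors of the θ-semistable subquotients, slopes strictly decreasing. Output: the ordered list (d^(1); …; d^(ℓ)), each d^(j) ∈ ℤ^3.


Via rank(M_{q-1}∘⋯∘M_p): M ≅ I[1,1]^2, I[1,3]^2, I[3,3]^2.
μ_θ-semistable layers: μ^(1)=17/2; μ^(2)=1; μ^(3)=-9

((0, 2, 2); (0, 0, 2); (4, 0, 0))


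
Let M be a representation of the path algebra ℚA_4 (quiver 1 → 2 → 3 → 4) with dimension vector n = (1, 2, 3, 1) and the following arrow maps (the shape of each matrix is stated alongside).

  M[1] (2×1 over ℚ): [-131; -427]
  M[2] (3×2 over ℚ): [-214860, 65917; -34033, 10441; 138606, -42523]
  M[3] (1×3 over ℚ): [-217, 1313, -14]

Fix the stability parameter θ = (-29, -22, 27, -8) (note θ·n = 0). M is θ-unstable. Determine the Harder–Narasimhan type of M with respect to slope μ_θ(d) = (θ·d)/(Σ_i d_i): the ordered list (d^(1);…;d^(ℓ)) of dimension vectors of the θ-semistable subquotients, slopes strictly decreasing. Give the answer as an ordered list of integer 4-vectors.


Barcode: M ≅ I[1,4], I[2,3], I[3,3]. HN layers by μ_θ (4 steps, strictly decreasing):
  μ^(1)=27; μ^(2)=19/2; μ^(3)=-22; μ^(4)=-29

((0, 0, 2, 0); (0, 0, 1, 1); (0, 2, 0, 0); (1, 0, 0, 0))


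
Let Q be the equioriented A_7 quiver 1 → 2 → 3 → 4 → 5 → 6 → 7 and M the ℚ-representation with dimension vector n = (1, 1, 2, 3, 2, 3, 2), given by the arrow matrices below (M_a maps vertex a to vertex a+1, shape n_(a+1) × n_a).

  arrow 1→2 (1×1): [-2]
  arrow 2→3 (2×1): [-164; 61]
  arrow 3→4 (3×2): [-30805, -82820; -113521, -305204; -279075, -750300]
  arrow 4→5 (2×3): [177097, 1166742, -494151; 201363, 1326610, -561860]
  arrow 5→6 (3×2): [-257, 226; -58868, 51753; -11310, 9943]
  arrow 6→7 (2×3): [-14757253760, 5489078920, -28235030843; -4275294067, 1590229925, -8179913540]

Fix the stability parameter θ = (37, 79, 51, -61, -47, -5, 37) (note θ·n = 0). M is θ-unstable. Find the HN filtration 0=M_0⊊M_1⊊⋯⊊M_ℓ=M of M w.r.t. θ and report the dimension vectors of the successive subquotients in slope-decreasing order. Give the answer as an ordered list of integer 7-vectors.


Barcode: M ≅ I[1,3], I[3,7], I[4,4], I[4,7], I[6,6]. HN layers by μ_θ (6 steps, strictly decreasing):
  μ^(1)=65; μ^(2)=37; μ^(3)=-5; μ^(4)=-19; μ^(5)=-47; μ^(6)=-61

((0, 1, 1, 0, 0, 0, 0); (1, 0, 0, 0, 0, 0, 2); (0, 0, 0, 0, 0, 3, 0); (0, 0, 1, 1, 1, 0, 0); (0, 0, 0, 0, 1, 0, 0); (0, 0, 0, 2, 0, 0, 0))


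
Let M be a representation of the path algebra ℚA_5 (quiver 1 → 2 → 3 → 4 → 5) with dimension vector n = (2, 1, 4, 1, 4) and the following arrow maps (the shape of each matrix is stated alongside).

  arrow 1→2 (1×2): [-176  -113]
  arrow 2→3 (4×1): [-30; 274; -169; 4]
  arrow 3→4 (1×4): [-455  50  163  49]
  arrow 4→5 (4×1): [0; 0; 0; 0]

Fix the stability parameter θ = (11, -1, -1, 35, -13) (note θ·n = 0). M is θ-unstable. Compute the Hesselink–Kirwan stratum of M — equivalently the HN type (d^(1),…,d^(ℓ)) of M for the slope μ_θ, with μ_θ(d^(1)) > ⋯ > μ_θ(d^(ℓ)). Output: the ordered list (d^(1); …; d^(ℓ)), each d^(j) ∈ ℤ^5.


Interval decomposition of M: I[1,1], I[1,4], I[3,3]^3, I[5,5]^4.
HN type (ℓ=5): μ^(1)=35; μ^(2)=11; μ^(3)=3; μ^(4)=-1; μ^(5)=-13

((0, 0, 0, 1, 0); (1, 0, 0, 0, 0); (1, 1, 1, 0, 0); (0, 0, 3, 0, 0); (0, 0, 0, 0, 4))
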